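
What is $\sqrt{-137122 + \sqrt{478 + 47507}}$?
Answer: $\sqrt{-137122 + \sqrt{47985}} \approx 370.0 i$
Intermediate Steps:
$\sqrt{-137122 + \sqrt{478 + 47507}} = \sqrt{-137122 + \sqrt{47985}}$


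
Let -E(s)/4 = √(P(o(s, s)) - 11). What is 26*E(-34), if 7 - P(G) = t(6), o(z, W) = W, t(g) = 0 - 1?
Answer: -104*I*√3 ≈ -180.13*I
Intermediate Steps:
t(g) = -1
P(G) = 8 (P(G) = 7 - 1*(-1) = 7 + 1 = 8)
E(s) = -4*I*√3 (E(s) = -4*√(8 - 11) = -4*I*√3)
26*E(-34) = 26*(-4*I*√3) = -104*I*√3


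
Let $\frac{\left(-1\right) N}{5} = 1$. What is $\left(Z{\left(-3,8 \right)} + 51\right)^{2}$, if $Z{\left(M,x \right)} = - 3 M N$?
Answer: $36$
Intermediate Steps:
$N = -5$ ($N = \left(-5\right) 1 = -5$)
$Z{\left(M,x \right)} = 15 M$ ($Z{\left(M,x \right)} = - 3 M \left(-5\right) = 15 M$)
$\left(Z{\left(-3,8 \right)} + 51\right)^{2} = \left(15 \left(-3\right) + 51\right)^{2} = \left(-45 + 51\right)^{2} = 6^{2} = 36$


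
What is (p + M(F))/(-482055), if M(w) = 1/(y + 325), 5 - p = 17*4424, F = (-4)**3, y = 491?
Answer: 8766521/56193840 ≈ 0.15600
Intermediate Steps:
F = -64
p = -75203 (p = 5 - 17*4424 = 5 - 1*75208 = 5 - 75208 = -75203)
M(w) = 1/816 (M(w) = 1/(491 + 325) = 1/816)
(p + M(F))/(-482055) = (-75203 + 1/816)/(-482055) = -61365647/816*(-1/482055) = 8766521/56193840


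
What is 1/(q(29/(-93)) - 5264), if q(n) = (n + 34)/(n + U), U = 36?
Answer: -3319/17468083 ≈ -0.00019000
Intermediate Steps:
q(n) = (34 + n)/(36 + n) (q(n) = (n + 34)/(n + 36) = (34 + n)/(36 + n))
1/(q(29/(-93)) - 5264) = 1/((34 + 29/(-93))/(36 + 29/(-93)) - 5264) = 1/((34 + 29*(-1/93))/(36 + 29*(-1/93)) - 5264) = 1/((34 - 29/93)/(36 - 29/93) - 5264) = 1/((3133/93)/(3319/93) - 5264) = 1/((93/3319)*(3133/93) - 5264) = 1/(3133/3319 - 5264) = 1/(-17468083/3319) = -3319/17468083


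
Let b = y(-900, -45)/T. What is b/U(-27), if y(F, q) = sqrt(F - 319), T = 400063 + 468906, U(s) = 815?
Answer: I*sqrt(1219)/708209735 ≈ 4.9299e-8*I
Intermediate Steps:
T = 868969
y(F, q) = sqrt(-319 + F)
b = I*sqrt(1219)/868969 (b = sqrt(-319 - 900)/868969 = sqrt(-1219)*(1/868969) = (I*sqrt(1219))*(1/868969) = I*sqrt(1219)/868969 ≈ 4.0179e-5*I)
b/U(-27) = (I*sqrt(1219)/868969)/815 = (I*sqrt(1219)/868969)*(1/815) = I*sqrt(1219)/708209735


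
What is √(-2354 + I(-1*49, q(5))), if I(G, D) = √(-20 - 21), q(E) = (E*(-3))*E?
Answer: √(-2354 + I*√41) ≈ 0.06599 + 48.518*I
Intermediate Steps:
q(E) = -3*E² (q(E) = (-3*E)*E = -3*E²)
I(G, D) = I*√41 (I(G, D) = √(-41) = I*√41)
√(-2354 + I(-1*49, q(5))) = √(-2354 + I*√41)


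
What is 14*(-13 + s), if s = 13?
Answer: 0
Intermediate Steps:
14*(-13 + s) = 14*(-13 + 13) = 14*0 = 0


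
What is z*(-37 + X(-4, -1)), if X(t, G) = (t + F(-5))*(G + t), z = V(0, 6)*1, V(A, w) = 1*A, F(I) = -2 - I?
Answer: 0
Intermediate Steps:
V(A, w) = A
z = 0 (z = 0*1 = 0)
X(t, G) = (3 + t)*(G + t) (X(t, G) = (t + (-2 - 1*(-5)))*(G + t) = (t + (-2 + 5))*(G + t) = (t + 3)*(G + t) = (3 + t)*(G + t))
z*(-37 + X(-4, -1)) = 0*(-37 + ((-4)² + 3*(-1) + 3*(-4) - 1*(-4))) = 0*(-37 + (16 - 3 - 12 + 4)) = 0*(-37 + 5) = 0*(-32) = 0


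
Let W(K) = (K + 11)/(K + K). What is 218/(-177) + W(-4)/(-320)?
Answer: -556841/453120 ≈ -1.2289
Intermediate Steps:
W(K) = (11 + K)/(2*K) (W(K) = (11 + K)/((2*K)) = (11 + K)*(1/(2*K)) = (11 + K)/(2*K))
218/(-177) + W(-4)/(-320) = 218/(-177) + ((½)*(11 - 4)/(-4))/(-320) = 218*(-1/177) + ((½)*(-¼)*7)*(-1/320) = -218/177 - 7/8*(-1/320) = -218/177 + 7/2560 = -556841/453120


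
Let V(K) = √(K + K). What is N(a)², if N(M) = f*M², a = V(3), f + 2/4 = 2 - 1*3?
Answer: 81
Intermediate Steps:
f = -3/2 (f = -½ + (2 - 1*3) = -½ + (2 - 3) = -½ - 1 = -3/2 ≈ -1.5000)
V(K) = √2*√K (V(K) = √(2*K) = √2*√K)
a = √6 (a = √2*√3 = √6 ≈ 2.4495)
N(M) = -3*M²/2
N(a)² = (-3*(√6)²/2)² = (-3/2*6)² = (-9)² = 81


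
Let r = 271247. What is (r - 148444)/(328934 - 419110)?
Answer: -122803/90176 ≈ -1.3618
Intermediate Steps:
(r - 148444)/(328934 - 419110) = (271247 - 148444)/(328934 - 419110) = 122803/(-90176) = 122803*(-1/90176) = -122803/90176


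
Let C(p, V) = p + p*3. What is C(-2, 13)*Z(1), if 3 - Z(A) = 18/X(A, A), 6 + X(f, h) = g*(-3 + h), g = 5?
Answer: -33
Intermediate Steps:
X(f, h) = -21 + 5*h (X(f, h) = -6 + 5*(-3 + h) = -6 + (-15 + 5*h) = -21 + 5*h)
C(p, V) = 4*p (C(p, V) = p + 3*p = 4*p)
Z(A) = 3 - 18/(-21 + 5*A)
C(-2, 13)*Z(1) = (4*(-2))*(3*(-27 + 5*1)/(-21 + 5*1)) = -24*(-27 + 5)/(-21 + 5) = -24*(-22)/(-16) = -24*(-1)*(-22)/16 = -8*33/8 = -33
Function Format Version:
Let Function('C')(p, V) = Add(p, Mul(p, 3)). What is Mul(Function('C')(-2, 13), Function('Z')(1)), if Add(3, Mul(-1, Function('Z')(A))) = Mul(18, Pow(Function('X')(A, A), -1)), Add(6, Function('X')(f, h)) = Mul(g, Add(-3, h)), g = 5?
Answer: -33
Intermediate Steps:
Function('X')(f, h) = Add(-21, Mul(5, h)) (Function('X')(f, h) = Add(-6, Mul(5, Add(-3, h))) = Add(-6, Add(-15, Mul(5, h))) = Add(-21, Mul(5, h)))
Function('C')(p, V) = Mul(4, p) (Function('C')(p, V) = Add(p, Mul(3, p)) = Mul(4, p))
Function('Z')(A) = Add(3, Mul(-18, Pow(Add(-21, Mul(5, A)), -1))) (Function('Z')(A) = Add(3, Mul(-1, Mul(18, Pow(Add(-21, Mul(5, A)), -1)))) = Add(3, Mul(-18, Pow(Add(-21, Mul(5, A)), -1))))
Mul(Function('C')(-2, 13), Function('Z')(1)) = Mul(Mul(4, -2), Mul(3, Pow(Add(-21, Mul(5, 1)), -1), Add(-27, Mul(5, 1)))) = Mul(-8, Mul(3, Pow(Add(-21, 5), -1), Add(-27, 5))) = Mul(-8, Mul(3, Pow(-16, -1), -22)) = Mul(-8, Mul(3, Rational(-1, 16), -22)) = Mul(-8, Rational(33, 8)) = -33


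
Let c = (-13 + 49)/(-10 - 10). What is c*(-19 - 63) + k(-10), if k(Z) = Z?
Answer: 688/5 ≈ 137.60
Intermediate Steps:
c = -9/5 (c = 36/(-20) = 36*(-1/20) = -9/5 ≈ -1.8000)
c*(-19 - 63) + k(-10) = -9*(-19 - 63)/5 - 10 = -9/5*(-82) - 10 = 738/5 - 10 = 688/5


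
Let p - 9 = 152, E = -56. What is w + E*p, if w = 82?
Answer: -8934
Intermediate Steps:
p = 161 (p = 9 + 152 = 161)
w + E*p = 82 - 56*161 = 82 - 9016 = -8934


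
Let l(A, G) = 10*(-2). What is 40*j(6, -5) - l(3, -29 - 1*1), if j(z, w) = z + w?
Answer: 60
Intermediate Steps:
l(A, G) = -20
j(z, w) = w + z
40*j(6, -5) - l(3, -29 - 1*1) = 40*(-5 + 6) - 1*(-20) = 40*1 + 20 = 40 + 20 = 60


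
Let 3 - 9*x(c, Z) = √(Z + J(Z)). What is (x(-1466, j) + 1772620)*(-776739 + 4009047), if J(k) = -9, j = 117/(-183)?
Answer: 5729654884396 - 15084104*I*√183/183 ≈ 5.7297e+12 - 1.1151e+6*I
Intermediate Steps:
j = -39/61 (j = 117*(-1/183) = -39/61 ≈ -0.63934)
x(c, Z) = ⅓ - √(-9 + Z)/9 (x(c, Z) = ⅓ - √(Z - 9)/9 = ⅓ - √(-9 + Z)/9)
(x(-1466, j) + 1772620)*(-776739 + 4009047) = ((⅓ - √(-9 - 39/61)/9) + 1772620)*(-776739 + 4009047) = ((⅓ - 14*I*√183/549) + 1772620)*3232308 = (5317861/3 - 14*I*√183/549)*3232308 = 5729654884396 - 15084104*I*√183/183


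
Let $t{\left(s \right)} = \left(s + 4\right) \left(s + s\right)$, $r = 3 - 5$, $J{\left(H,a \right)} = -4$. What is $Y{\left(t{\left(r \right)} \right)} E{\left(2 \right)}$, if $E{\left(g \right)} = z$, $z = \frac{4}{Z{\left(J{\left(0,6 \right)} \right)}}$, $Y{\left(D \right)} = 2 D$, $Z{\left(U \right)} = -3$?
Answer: $\frac{64}{3} \approx 21.333$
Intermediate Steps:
$r = -2$
$t{\left(s \right)} = 2 s \left(4 + s\right)$ ($t{\left(s \right)} = \left(4 + s\right) 2 s = 2 s \left(4 + s\right)$)
$z = - \frac{4}{3}$ ($z = \frac{4}{-3} = 4 \left(- \frac{1}{3}\right) = - \frac{4}{3} \approx -1.3333$)
$E{\left(g \right)} = - \frac{4}{3}$
$Y{\left(t{\left(r \right)} \right)} E{\left(2 \right)} = 2 \cdot 2 \left(-2\right) \left(4 - 2\right) \left(- \frac{4}{3}\right) = 2 \cdot 2 \left(-2\right) 2 \left(- \frac{4}{3}\right) = 2 \left(-8\right) \left(- \frac{4}{3}\right) = \left(-16\right) \left(- \frac{4}{3}\right) = \frac{64}{3}$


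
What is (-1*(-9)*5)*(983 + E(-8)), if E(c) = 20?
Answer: 45135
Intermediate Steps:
(-1*(-9)*5)*(983 + E(-8)) = (-1*(-9)*5)*(983 + 20) = (9*5)*1003 = 45*1003 = 45135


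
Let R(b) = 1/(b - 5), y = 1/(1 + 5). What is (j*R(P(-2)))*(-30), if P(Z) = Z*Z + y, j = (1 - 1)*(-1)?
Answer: 0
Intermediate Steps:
j = 0 (j = 0*(-1) = 0)
y = ⅙ (y = 1/6 = ⅙ ≈ 0.16667)
P(Z) = ⅙ + Z² (P(Z) = Z*Z + ⅙ = Z² + ⅙ = ⅙ + Z²)
R(b) = 1/(-5 + b)
(j*R(P(-2)))*(-30) = (0/(-5 + (⅙ + (-2)²)))*(-30) = (0/(-5 + (⅙ + 4)))*(-30) = (0/(-5 + 25/6))*(-30) = (0/(-⅚))*(-30) = (0*(-6/5))*(-30) = 0*(-30) = 0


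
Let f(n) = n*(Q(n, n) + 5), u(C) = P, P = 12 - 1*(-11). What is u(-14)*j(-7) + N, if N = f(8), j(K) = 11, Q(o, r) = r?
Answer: 357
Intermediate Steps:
P = 23 (P = 12 + 11 = 23)
u(C) = 23
f(n) = n*(5 + n) (f(n) = n*(n + 5) = n*(5 + n))
N = 104 (N = 8*(5 + 8) = 8*13 = 104)
u(-14)*j(-7) + N = 23*11 + 104 = 253 + 104 = 357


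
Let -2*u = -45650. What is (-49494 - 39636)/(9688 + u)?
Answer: -89130/32513 ≈ -2.7414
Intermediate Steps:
u = 22825 (u = -1/2*(-45650) = 22825)
(-49494 - 39636)/(9688 + u) = (-49494 - 39636)/(9688 + 22825) = -89130/32513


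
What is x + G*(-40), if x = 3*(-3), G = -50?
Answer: 1991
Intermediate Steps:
x = -9
x + G*(-40) = -9 - 50*(-40) = -9 + 2000 = 1991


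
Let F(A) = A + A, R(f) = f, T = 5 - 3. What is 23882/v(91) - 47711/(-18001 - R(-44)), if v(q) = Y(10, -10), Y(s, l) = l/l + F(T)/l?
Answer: 2144388503/53871 ≈ 39806.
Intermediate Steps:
T = 2
F(A) = 2*A
Y(s, l) = 1 + 4/l (Y(s, l) = l/l + (2*2)/l = 1 + 4/l)
v(q) = ⅗ (v(q) = (4 - 10)/(-10) = -⅒*(-6) = ⅗)
23882/v(91) - 47711/(-18001 - R(-44)) = 23882/(⅗) - 47711/(-18001 - 1*(-44)) = 23882*(5/3) - 47711/(-18001 + 44) = 119410/3 - 47711/(-17957) = 119410/3 - 47711*(-1/17957) = 119410/3 + 47711/17957 = 2144388503/53871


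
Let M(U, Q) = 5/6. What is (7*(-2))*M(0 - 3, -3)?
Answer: -35/3 ≈ -11.667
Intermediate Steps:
M(U, Q) = ⅚ (M(U, Q) = 5*(⅙) = ⅚)
(7*(-2))*M(0 - 3, -3) = (7*(-2))*(⅚) = -14*⅚ = -35/3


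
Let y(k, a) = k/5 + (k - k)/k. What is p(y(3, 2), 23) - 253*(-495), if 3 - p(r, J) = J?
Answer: 125215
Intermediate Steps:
y(k, a) = k/5 (y(k, a) = k*(1/5) + 0/k = k/5 + 0 = k/5)
p(r, J) = 3 - J
p(y(3, 2), 23) - 253*(-495) = (3 - 1*23) - 253*(-495) = (3 - 23) + 125235 = -20 + 125235 = 125215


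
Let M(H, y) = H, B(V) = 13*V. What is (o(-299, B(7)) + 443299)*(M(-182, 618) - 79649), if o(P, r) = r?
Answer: -35396267090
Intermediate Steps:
(o(-299, B(7)) + 443299)*(M(-182, 618) - 79649) = (13*7 + 443299)*(-182 - 79649) = (91 + 443299)*(-79831) = 443390*(-79831) = -35396267090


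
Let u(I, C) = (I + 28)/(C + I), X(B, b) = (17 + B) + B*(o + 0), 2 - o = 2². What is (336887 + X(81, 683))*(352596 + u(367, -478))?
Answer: 13182498073303/111 ≈ 1.1876e+11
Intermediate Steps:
o = -2 (o = 2 - 1*2² = 2 - 1*4 = 2 - 4 = -2)
X(B, b) = 17 - B (X(B, b) = (17 + B) + B*(-2 + 0) = (17 + B) + B*(-2) = (17 + B) - 2*B = 17 - B)
u(I, C) = (28 + I)/(C + I)
(336887 + X(81, 683))*(352596 + u(367, -478)) = (336887 + (17 - 1*81))*(352596 + (28 + 367)/(-478 + 367)) = (336887 + (17 - 81))*(352596 + 395/(-111)) = (336887 - 64)*(352596 - 1/111*395) = 336823*(352596 - 395/111) = 336823*(39137761/111) = 13182498073303/111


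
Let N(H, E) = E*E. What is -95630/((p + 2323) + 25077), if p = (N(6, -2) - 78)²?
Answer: -47815/16438 ≈ -2.9088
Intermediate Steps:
N(H, E) = E²
p = 5476 (p = ((-2)² - 78)² = (4 - 78)² = (-74)² = 5476)
-95630/((p + 2323) + 25077) = -95630/((5476 + 2323) + 25077) = -95630/(7799 + 25077) = -95630/32876 = -95630*1/32876 = -47815/16438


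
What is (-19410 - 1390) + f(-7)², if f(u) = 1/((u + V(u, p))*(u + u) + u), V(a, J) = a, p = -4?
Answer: -742996799/35721 ≈ -20800.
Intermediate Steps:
f(u) = 1/(u + 4*u²) (f(u) = 1/((u + u)*(u + u) + u) = 1/((2*u)*(2*u) + u) = 1/(4*u² + u) = 1/(u + 4*u²))
(-19410 - 1390) + f(-7)² = (-19410 - 1390) + (1/((-7)*(1 + 4*(-7))))² = -20800 + (-1/(7*(1 - 28)))² = -20800 + (-⅐/(-27))² = -20800 + (-⅐*(-1/27))² = -20800 + (1/189)² = -20800 + 1/35721 = -742996799/35721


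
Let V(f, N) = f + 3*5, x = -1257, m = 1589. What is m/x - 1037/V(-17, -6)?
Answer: 1300331/2514 ≈ 517.24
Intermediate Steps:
V(f, N) = 15 + f (V(f, N) = f + 15 = 15 + f)
m/x - 1037/V(-17, -6) = 1589/(-1257) - 1037/(15 - 17) = 1589*(-1/1257) - 1037/(-2) = -1589/1257 - 1037*(-½) = -1589/1257 + 1037/2 = 1300331/2514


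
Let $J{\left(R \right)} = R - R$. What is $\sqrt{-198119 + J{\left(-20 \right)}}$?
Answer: $i \sqrt{198119} \approx 445.11 i$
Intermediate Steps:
$J{\left(R \right)} = 0$
$\sqrt{-198119 + J{\left(-20 \right)}} = \sqrt{-198119 + 0} = \sqrt{-198119} = i \sqrt{198119}$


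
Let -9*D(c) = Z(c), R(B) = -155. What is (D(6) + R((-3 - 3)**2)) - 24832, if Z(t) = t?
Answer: -74963/3 ≈ -24988.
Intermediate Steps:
D(c) = -c/9
(D(6) + R((-3 - 3)**2)) - 24832 = (-1/9*6 - 155) - 24832 = (-2/3 - 155) - 24832 = -467/3 - 24832 = -74963/3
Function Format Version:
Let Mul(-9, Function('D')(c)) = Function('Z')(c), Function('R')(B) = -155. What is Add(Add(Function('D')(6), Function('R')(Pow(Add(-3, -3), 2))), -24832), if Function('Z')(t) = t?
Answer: Rational(-74963, 3) ≈ -24988.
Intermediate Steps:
Function('D')(c) = Mul(Rational(-1, 9), c)
Add(Add(Function('D')(6), Function('R')(Pow(Add(-3, -3), 2))), -24832) = Add(Add(Mul(Rational(-1, 9), 6), -155), -24832) = Add(Add(Rational(-2, 3), -155), -24832) = Add(Rational(-467, 3), -24832) = Rational(-74963, 3)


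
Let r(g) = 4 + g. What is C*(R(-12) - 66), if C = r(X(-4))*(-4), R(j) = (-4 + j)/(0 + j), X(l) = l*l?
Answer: 15520/3 ≈ 5173.3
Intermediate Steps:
X(l) = l²
R(j) = (-4 + j)/j
C = -80 (C = (4 + (-4)²)*(-4) = (4 + 16)*(-4) = 20*(-4) = -80)
C*(R(-12) - 66) = -80*((-4 - 12)/(-12) - 66) = -80*(-1/12*(-16) - 66) = -80*(4/3 - 66) = -80*(-194/3) = 15520/3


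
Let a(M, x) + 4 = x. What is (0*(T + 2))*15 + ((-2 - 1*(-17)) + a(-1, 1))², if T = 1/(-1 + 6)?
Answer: 144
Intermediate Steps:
a(M, x) = -4 + x
T = ⅕ (T = 1/5 = ⅕ ≈ 0.20000)
(0*(T + 2))*15 + ((-2 - 1*(-17)) + a(-1, 1))² = (0*(⅕ + 2))*15 + ((-2 - 1*(-17)) + (-4 + 1))² = (0*(11/5))*15 + ((-2 + 17) - 3)² = 0*15 + (15 - 3)² = 0 + 12² = 0 + 144 = 144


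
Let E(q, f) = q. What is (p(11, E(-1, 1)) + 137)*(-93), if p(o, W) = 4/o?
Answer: -140523/11 ≈ -12775.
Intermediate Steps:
(p(11, E(-1, 1)) + 137)*(-93) = (4/11 + 137)*(-93) = (1511/11)*(-93) = -140523/11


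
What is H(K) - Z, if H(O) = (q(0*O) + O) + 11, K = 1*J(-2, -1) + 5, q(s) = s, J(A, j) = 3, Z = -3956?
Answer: 3975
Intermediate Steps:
K = 8 (K = 1*3 + 5 = 3 + 5 = 8)
H(O) = 11 + O (H(O) = (0*O + O) + 11 = (0 + O) + 11 = O + 11 = 11 + O)
H(K) - Z = (11 + 8) - 1*(-3956) = 19 + 3956 = 3975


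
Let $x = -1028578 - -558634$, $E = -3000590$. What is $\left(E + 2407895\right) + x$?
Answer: $-1062639$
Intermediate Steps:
$x = -469944$ ($x = -1028578 + 558634 = -469944$)
$\left(E + 2407895\right) + x = \left(-3000590 + 2407895\right) - 469944 = -592695 - 469944 = -1062639$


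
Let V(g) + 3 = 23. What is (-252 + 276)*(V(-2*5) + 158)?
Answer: 4272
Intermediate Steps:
V(g) = 20 (V(g) = -3 + 23 = 20)
(-252 + 276)*(V(-2*5) + 158) = (-252 + 276)*(20 + 158) = 24*178 = 4272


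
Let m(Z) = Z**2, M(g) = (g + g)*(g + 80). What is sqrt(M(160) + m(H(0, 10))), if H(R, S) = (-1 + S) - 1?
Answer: 8*sqrt(1201) ≈ 277.24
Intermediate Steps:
H(R, S) = -2 + S
M(g) = 2*g*(80 + g) (M(g) = (2*g)*(80 + g) = 2*g*(80 + g))
sqrt(M(160) + m(H(0, 10))) = sqrt(2*160*(80 + 160) + (-2 + 10)**2) = sqrt(2*160*240 + 8**2) = sqrt(76800 + 64) = sqrt(76864) = 8*sqrt(1201)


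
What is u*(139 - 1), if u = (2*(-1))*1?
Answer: -276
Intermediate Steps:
u = -2 (u = -2*1 = -2)
u*(139 - 1) = -2*(139 - 1) = -2*138 = -276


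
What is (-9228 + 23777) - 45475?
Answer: -30926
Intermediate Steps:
(-9228 + 23777) - 45475 = 14549 - 45475 = -30926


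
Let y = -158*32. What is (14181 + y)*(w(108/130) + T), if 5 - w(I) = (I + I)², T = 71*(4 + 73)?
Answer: 8434250640/169 ≈ 4.9907e+7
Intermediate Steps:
y = -5056
T = 5467 (T = 71*77 = 5467)
w(I) = 5 - 4*I² (w(I) = 5 - (I + I)² = 5 - (2*I)² = 5 - 4*I²)
(14181 + y)*(w(108/130) + T) = (14181 - 5056)*((5 - 4*(108/130)²) + 5467) = 9125*((5 - 4*(108*(1/130))²) + 5467) = 9125*((5 - 4*(54/65)²) + 5467) = 9125*((5 - 4*2916/4225) + 5467) = 9125*((5 - 11664/4225) + 5467) = 9125*(9461/4225 + 5467) = 9125*(23107536/4225) = 8434250640/169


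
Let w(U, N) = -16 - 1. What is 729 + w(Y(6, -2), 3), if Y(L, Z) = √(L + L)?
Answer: 712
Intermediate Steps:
Y(L, Z) = √2*√L (Y(L, Z) = √(2*L) = √2*√L)
w(U, N) = -17
729 + w(Y(6, -2), 3) = 729 - 17 = 712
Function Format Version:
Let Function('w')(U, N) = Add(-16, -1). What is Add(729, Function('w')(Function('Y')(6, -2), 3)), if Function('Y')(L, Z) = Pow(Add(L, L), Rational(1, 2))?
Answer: 712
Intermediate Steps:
Function('Y')(L, Z) = Mul(Pow(2, Rational(1, 2)), Pow(L, Rational(1, 2))) (Function('Y')(L, Z) = Pow(Mul(2, L), Rational(1, 2)) = Mul(Pow(2, Rational(1, 2)), Pow(L, Rational(1, 2))))
Function('w')(U, N) = -17
Add(729, Function('w')(Function('Y')(6, -2), 3)) = Add(729, -17) = 712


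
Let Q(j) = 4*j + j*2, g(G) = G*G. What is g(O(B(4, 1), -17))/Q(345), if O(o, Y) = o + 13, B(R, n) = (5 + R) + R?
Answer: 338/1035 ≈ 0.32657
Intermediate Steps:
B(R, n) = 5 + 2*R
O(o, Y) = 13 + o
g(G) = G²
Q(j) = 6*j (Q(j) = 4*j + 2*j = 6*j)
g(O(B(4, 1), -17))/Q(345) = (13 + (5 + 2*4))²/((6*345)) = (13 + (5 + 8))²/2070 = (13 + 13)²*(1/2070) = 26²*(1/2070) = 676*(1/2070) = 338/1035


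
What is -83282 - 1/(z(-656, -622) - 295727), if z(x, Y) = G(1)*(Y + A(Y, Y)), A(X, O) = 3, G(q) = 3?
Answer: -24783390687/297584 ≈ -83282.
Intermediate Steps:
z(x, Y) = 9 + 3*Y (z(x, Y) = 3*(Y + 3) = 3*(3 + Y) = 9 + 3*Y)
-83282 - 1/(z(-656, -622) - 295727) = -83282 - 1/((9 + 3*(-622)) - 295727) = -83282 - 1/((9 - 1866) - 295727) = -83282 - 1/(-1857 - 295727) = -83282 - 1/(-297584) = -83282 - 1*(-1/297584) = -83282 + 1/297584 = -24783390687/297584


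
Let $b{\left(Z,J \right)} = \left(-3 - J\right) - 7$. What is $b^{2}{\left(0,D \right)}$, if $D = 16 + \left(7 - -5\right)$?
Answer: $1444$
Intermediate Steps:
$D = 28$ ($D = 16 + \left(7 + 5\right) = 16 + 12 = 28$)
$b{\left(Z,J \right)} = -10 - J$
$b^{2}{\left(0,D \right)} = \left(-10 - 28\right)^{2} = \left(-38\right)^{2} = 1444$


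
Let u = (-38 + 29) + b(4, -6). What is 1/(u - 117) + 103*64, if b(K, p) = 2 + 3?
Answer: 797631/121 ≈ 6592.0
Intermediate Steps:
b(K, p) = 5
u = -4 (u = (-38 + 29) + 5 = -9 + 5 = -4)
1/(u - 117) + 103*64 = 1/(-4 - 117) + 103*64 = 1/(-121) + 6592 = -1/121 + 6592 = 797631/121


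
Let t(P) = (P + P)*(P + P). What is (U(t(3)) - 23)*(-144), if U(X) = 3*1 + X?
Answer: -2304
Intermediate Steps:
t(P) = 4*P² (t(P) = (2*P)*(2*P) = 4*P²)
U(X) = 3 + X
(U(t(3)) - 23)*(-144) = ((3 + 4*3²) - 23)*(-144) = ((3 + 4*9) - 23)*(-144) = ((3 + 36) - 23)*(-144) = (39 - 23)*(-144) = 16*(-144) = -2304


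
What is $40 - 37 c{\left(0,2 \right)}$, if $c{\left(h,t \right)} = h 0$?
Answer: $40$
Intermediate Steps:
$c{\left(h,t \right)} = 0$
$40 - 37 c{\left(0,2 \right)} = 40 - 0 = 40 + 0 = 40$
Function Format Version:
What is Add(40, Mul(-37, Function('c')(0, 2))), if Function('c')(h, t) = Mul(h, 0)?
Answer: 40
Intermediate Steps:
Function('c')(h, t) = 0
Add(40, Mul(-37, Function('c')(0, 2))) = Add(40, Mul(-37, 0)) = Add(40, 0) = 40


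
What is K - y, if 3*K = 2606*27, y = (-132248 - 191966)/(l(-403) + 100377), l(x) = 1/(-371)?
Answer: 436772050279/18619933 ≈ 23457.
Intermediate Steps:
l(x) = -1/371
y = -60141697/18619933 (y = (-132248 - 191966)/(-1/371 + 100377) = -324214/37239866/371 = -324214*371/37239866 = -60141697/18619933 ≈ -3.2300)
K = 23454 (K = (2606*27)/3 = (1/3)*70362 = 23454)
K - y = 23454 - 1*(-60141697/18619933) = 23454 + 60141697/18619933 = 436772050279/18619933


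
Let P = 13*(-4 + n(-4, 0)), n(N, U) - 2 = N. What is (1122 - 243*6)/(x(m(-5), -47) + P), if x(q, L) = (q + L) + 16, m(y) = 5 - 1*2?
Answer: 168/53 ≈ 3.1698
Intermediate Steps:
n(N, U) = 2 + N
m(y) = 3 (m(y) = 5 - 2 = 3)
P = -78 (P = 13*(-4 + (2 - 4)) = 13*(-4 - 2) = 13*(-6) = -78)
x(q, L) = 16 + L + q (x(q, L) = (L + q) + 16 = 16 + L + q)
(1122 - 243*6)/(x(m(-5), -47) + P) = (1122 - 243*6)/((16 - 47 + 3) - 78) = (1122 - 1458)/(-28 - 78) = -336/(-106) = -336*(-1/106) = 168/53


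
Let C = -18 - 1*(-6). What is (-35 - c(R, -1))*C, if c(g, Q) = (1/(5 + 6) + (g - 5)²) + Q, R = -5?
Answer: 17700/11 ≈ 1609.1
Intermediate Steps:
c(g, Q) = 1/11 + Q + (-5 + g)² (c(g, Q) = (1/11 + (-5 + g)²) + Q = 1/11 + Q + (-5 + g)²)
C = -12 (C = -18 + 6 = -12)
(-35 - c(R, -1))*C = (-35 - (1/11 - 1 + (-5 - 5)²))*(-12) = (-35 - (1/11 - 1 + (-10)²))*(-12) = (-35 - (1/11 - 1 + 100))*(-12) = (-35 - 1*1090/11)*(-12) = (-35 - 1090/11)*(-12) = -1475/11*(-12) = 17700/11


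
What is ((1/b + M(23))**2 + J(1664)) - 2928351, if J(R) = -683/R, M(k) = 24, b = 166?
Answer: -33561952836483/11463296 ≈ -2.9278e+6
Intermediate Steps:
((1/b + M(23))**2 + J(1664)) - 2928351 = ((1/166 + 24)**2 - 683/1664) - 2928351 = ((1/166 + 24)**2 - 683*1/1664) - 2928351 = ((3985/166)**2 - 683/1664) - 2928351 = (15880225/27556 - 683/1664) - 2928351 = 6601468413/11463296 - 2928351 = -33561952836483/11463296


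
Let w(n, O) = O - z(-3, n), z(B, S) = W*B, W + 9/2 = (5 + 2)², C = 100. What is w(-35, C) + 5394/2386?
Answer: 562525/2386 ≈ 235.76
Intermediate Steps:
W = 89/2 (W = -9/2 + (5 + 2)² = -9/2 + 7² = -9/2 + 49 = 89/2 ≈ 44.500)
z(B, S) = 89*B/2
w(n, O) = 267/2 + O (w(n, O) = O - 89*(-3)/2 = O - 1*(-267/2) = O + 267/2 = 267/2 + O)
w(-35, C) + 5394/2386 = (267/2 + 100) + 5394/2386 = 467/2 + 5394*(1/2386) = 467/2 + 2697/1193 = 562525/2386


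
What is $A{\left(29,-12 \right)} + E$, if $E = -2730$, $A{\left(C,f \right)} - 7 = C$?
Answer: $-2694$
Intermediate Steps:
$A{\left(C,f \right)} = 7 + C$
$A{\left(29,-12 \right)} + E = \left(7 + 29\right) - 2730 = 36 - 2730 = -2694$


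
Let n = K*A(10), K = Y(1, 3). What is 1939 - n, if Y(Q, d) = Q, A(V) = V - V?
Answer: 1939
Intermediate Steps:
A(V) = 0
K = 1
n = 0 (n = 1*0 = 0)
1939 - n = 1939 - 1*0 = 1939 + 0 = 1939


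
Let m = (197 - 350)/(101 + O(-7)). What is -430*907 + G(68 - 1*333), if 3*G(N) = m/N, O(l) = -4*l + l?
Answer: -12609023249/32330 ≈ -3.9001e+5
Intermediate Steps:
O(l) = -3*l
m = -153/122 (m = (197 - 350)/(101 - 3*(-7)) = -153/(101 + 21) = -153/122 ≈ -1.2541)
G(N) = -51/(122*N) (G(N) = (-153/(122*N))/3 = -51/(122*N))
-430*907 + G(68 - 1*333) = -430*907 - 51/(122*(68 - 1*333)) = -390010 - 51/(122*(68 - 333)) = -390010 - 51/122/(-265) = -390010 - 51/122*(-1/265) = -390010 + 51/32330 = -12609023249/32330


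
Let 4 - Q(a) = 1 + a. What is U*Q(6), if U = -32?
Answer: 96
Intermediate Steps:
Q(a) = 3 - a (Q(a) = 4 - (1 + a) = 4 + (-1 - a) = 3 - a)
U*Q(6) = -32*(3 - 1*6) = -32*(3 - 6) = -32*(-3) = 96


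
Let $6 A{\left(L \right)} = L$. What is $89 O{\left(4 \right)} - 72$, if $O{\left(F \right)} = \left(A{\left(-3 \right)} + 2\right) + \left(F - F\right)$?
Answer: $\frac{123}{2} \approx 61.5$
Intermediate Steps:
$A{\left(L \right)} = \frac{L}{6}$
$O{\left(F \right)} = \frac{3}{2}$ ($O{\left(F \right)} = \left(\frac{1}{6} \left(-3\right) + 2\right) + \left(F - F\right) = \left(- \frac{1}{2} + 2\right) + 0 = \frac{3}{2} + 0 = \frac{3}{2}$)
$89 O{\left(4 \right)} - 72 = 89 \cdot \frac{3}{2} - 72 = \frac{267}{2} - 72 = \frac{123}{2}$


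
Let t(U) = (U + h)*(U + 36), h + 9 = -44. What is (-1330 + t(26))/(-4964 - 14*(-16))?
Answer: 751/1185 ≈ 0.63376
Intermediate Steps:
h = -53 (h = -9 - 44 = -53)
t(U) = (-53 + U)*(36 + U) (t(U) = (U - 53)*(U + 36) = (-53 + U)*(36 + U))
(-1330 + t(26))/(-4964 - 14*(-16)) = (-1330 + (-1908 + 26² - 17*26))/(-4964 - 14*(-16)) = (-1330 + (-1908 + 676 - 442))/(-4964 + 224) = (-1330 - 1674)/(-4740) = -3004*(-1/4740) = 751/1185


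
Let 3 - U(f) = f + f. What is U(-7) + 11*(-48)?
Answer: -511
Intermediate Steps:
U(f) = 3 - 2*f (U(f) = 3 - (f + f) = 3 - 2*f)
U(-7) + 11*(-48) = (3 - 2*(-7)) + 11*(-48) = (3 + 14) - 528 = 17 - 528 = -511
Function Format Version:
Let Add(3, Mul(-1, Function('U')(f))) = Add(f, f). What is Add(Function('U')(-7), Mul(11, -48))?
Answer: -511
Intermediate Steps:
Function('U')(f) = Add(3, Mul(-2, f)) (Function('U')(f) = Add(3, Mul(-1, Add(f, f))) = Add(3, Mul(-1, Mul(2, f))) = Add(3, Mul(-2, f)))
Add(Function('U')(-7), Mul(11, -48)) = Add(Add(3, Mul(-2, -7)), Mul(11, -48)) = Add(Add(3, 14), -528) = Add(17, -528) = -511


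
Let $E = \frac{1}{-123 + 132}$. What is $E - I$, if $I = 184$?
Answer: $- \frac{1655}{9} \approx -183.89$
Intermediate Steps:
$E = \frac{1}{9} \approx 0.11111$
$E - I = \frac{1}{9} - 184 = - \frac{1655}{9}$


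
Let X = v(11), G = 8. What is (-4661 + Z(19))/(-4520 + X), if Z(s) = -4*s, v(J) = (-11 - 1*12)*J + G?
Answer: 4737/4765 ≈ 0.99412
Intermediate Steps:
v(J) = 8 - 23*J (v(J) = (-11 - 1*12)*J + 8 = (-11 - 12)*J + 8 = -23*J + 8 = 8 - 23*J)
X = -245 (X = 8 - 23*11 = 8 - 253 = -245)
(-4661 + Z(19))/(-4520 + X) = (-4661 - 4*19)/(-4520 - 245) = (-4661 - 76)/(-4765) = -4737*(-1/4765) = 4737/4765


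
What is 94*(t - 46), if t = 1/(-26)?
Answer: -56259/13 ≈ -4327.6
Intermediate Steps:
t = -1/26 ≈ -0.038462
94*(t - 46) = 94*(-1/26 - 46) = 94*(-1197/26) = -56259/13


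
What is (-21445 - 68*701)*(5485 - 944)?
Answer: -313842133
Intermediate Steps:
(-21445 - 68*701)*(5485 - 944) = (-21445 - 47668)*4541 = -69113*4541 = -313842133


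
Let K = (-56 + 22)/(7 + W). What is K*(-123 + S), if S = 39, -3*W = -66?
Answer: 2856/29 ≈ 98.483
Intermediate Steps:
W = 22 (W = -⅓*(-66) = 22)
K = -34/29 (K = (-56 + 22)/(7 + 22) = -34/29 ≈ -1.1724)
K*(-123 + S) = -34*(-123 + 39)/29 = -34/29*(-84) = 2856/29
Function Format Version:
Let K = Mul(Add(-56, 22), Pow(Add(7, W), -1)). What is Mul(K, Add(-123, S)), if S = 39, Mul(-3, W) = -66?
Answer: Rational(2856, 29) ≈ 98.483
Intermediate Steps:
W = 22 (W = Mul(Rational(-1, 3), -66) = 22)
K = Rational(-34, 29) (K = Mul(Add(-56, 22), Pow(Add(7, 22), -1)) = Mul(-34, Pow(29, -1)) = Mul(-34, Rational(1, 29)) = Rational(-34, 29) ≈ -1.1724)
Mul(K, Add(-123, S)) = Mul(Rational(-34, 29), Add(-123, 39)) = Mul(Rational(-34, 29), -84) = Rational(2856, 29)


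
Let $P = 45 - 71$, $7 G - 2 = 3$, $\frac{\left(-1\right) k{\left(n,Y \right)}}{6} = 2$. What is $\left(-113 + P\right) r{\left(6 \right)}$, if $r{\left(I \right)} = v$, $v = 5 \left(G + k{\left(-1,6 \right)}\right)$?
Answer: $\frac{54905}{7} \approx 7843.6$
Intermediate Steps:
$k{\left(n,Y \right)} = -12$ ($k{\left(n,Y \right)} = \left(-6\right) 2 = -12$)
$G = \frac{5}{7}$ ($G = \frac{2}{7} + \frac{1}{7} \cdot 3 = \frac{2}{7} + \frac{3}{7} = \frac{5}{7} \approx 0.71429$)
$P = -26$ ($P = 45 - 71 = -26$)
$v = - \frac{395}{7}$ ($v = 5 \left(\frac{5}{7} - 12\right) = 5 \left(- \frac{79}{7}\right) = - \frac{395}{7} \approx -56.429$)
$r{\left(I \right)} = - \frac{395}{7}$
$\left(-113 + P\right) r{\left(6 \right)} = \left(-113 - 26\right) \left(- \frac{395}{7}\right) = \left(-139\right) \left(- \frac{395}{7}\right) = \frac{54905}{7}$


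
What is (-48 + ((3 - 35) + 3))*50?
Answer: -3850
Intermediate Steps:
(-48 + ((3 - 35) + 3))*50 = (-48 + (-32 + 3))*50 = (-48 - 29)*50 = -77*50 = -3850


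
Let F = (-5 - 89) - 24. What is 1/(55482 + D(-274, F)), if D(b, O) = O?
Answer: 1/55364 ≈ 1.8062e-5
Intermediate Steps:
F = -118 (F = -94 - 24 = -118)
1/(55482 + D(-274, F)) = 1/(55482 - 118) = 1/55364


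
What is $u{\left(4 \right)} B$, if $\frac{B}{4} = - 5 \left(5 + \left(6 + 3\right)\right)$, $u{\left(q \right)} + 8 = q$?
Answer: $1120$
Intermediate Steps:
$u{\left(q \right)} = -8 + q$
$B = -280$ ($B = 4 \left(- 5 \left(5 + \left(6 + 3\right)\right)\right) = 4 \left(- 5 \left(5 + 9\right)\right) = 4 \left(\left(-5\right) 14\right) = 4 \left(-70\right) = -280$)
$u{\left(4 \right)} B = \left(-8 + 4\right) \left(-280\right) = \left(-4\right) \left(-280\right) = 1120$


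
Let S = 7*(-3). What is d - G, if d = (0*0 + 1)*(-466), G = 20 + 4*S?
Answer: -402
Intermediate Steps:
S = -21
G = -64 (G = 20 + 4*(-21) = 20 - 84 = -64)
d = -466 (d = (0 + 1)*(-466) = 1*(-466) = -466)
d - G = -466 - 1*(-64) = -466 + 64 = -402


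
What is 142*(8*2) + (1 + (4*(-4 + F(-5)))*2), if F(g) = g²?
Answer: 2441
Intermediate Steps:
142*(8*2) + (1 + (4*(-4 + F(-5)))*2) = 142*(8*2) + (1 + (4*(-4 + (-5)²))*2) = 142*16 + (1 + (4*(-4 + 25))*2) = 2272 + (1 + (4*21)*2) = 2272 + (1 + 84*2) = 2272 + (1 + 168) = 2272 + 169 = 2441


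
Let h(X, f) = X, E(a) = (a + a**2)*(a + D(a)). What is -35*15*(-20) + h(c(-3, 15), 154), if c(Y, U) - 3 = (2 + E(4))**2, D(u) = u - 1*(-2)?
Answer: 51307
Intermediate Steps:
D(u) = 2 + u (D(u) = u + 2 = 2 + u)
E(a) = (2 + 2*a)*(a + a**2) (E(a) = (a + a**2)*(a + (2 + a)) = (a + a**2)*(2 + 2*a) = (2 + 2*a)*(a + a**2))
c(Y, U) = 40807 (c(Y, U) = 3 + (2 + 2*4*(1 + 4**2 + 2*4))**2 = 3 + (2 + 2*4*(1 + 16 + 8))**2 = 3 + (2 + 2*4*25)**2 = 3 + (2 + 200)**2 = 3 + 202**2 = 3 + 40804 = 40807)
-35*15*(-20) + h(c(-3, 15), 154) = -35*15*(-20) + 40807 = -525*(-20) + 40807 = 10500 + 40807 = 51307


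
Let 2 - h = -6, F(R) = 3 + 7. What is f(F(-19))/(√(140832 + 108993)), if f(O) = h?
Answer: 8*√9993/49965 ≈ 0.016006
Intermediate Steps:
F(R) = 10
h = 8 (h = 2 - 1*(-6) = 2 + 6 = 8)
f(O) = 8
f(F(-19))/(√(140832 + 108993)) = 8/(√(140832 + 108993)) = 8/(√249825) = 8/((5*√9993)) = 8*(√9993/49965) = 8*√9993/49965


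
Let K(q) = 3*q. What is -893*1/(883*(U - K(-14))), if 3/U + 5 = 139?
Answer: -119662/4972173 ≈ -0.024066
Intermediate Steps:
U = 3/134 (U = 3/(-5 + 139) = 3/134 ≈ 0.022388)
-893*1/(883*(U - K(-14))) = -893*1/(883*(3/134 - 3*(-14))) = -893*1/(883*(3/134 - 1*(-42))) = -893*1/(883*(3/134 + 42)) = -893/((5631/134)*883) = -893/4972173/134 = -893*134/4972173 = -119662/4972173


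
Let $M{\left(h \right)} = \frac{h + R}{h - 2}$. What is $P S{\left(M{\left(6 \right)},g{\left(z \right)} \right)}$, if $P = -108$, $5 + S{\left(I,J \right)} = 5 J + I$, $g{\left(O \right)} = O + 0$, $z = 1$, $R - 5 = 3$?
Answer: $-378$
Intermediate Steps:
$R = 8$ ($R = 5 + 3 = 8$)
$g{\left(O \right)} = O$
$M{\left(h \right)} = \frac{8 + h}{-2 + h}$ ($M{\left(h \right)} = \frac{h + 8}{h - 2} = \frac{8 + h}{-2 + h}$)
$S{\left(I,J \right)} = -5 + I + 5 J$ ($S{\left(I,J \right)} = -5 + \left(5 J + I\right) = -5 + \left(I + 5 J\right) = -5 + I + 5 J$)
$P S{\left(M{\left(6 \right)},g{\left(z \right)} \right)} = - 108 \left(-5 + \frac{8 + 6}{-2 + 6} + 5 \cdot 1\right) = - 108 \left(-5 + \frac{1}{4} \cdot 14 + 5\right) = - 108 \left(-5 + \frac{7}{2} + 5\right) = \left(-108\right) \frac{7}{2} = -378$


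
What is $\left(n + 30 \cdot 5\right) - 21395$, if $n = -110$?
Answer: $-21355$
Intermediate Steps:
$\left(n + 30 \cdot 5\right) - 21395 = \left(-110 + 30 \cdot 5\right) - 21395 = \left(-110 + 150\right) - 21395 = 40 - 21395 = -21355$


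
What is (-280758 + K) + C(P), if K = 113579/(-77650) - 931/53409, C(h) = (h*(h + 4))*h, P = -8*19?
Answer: -807647419197919/218274150 ≈ -3.7002e+6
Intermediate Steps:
P = -152
C(h) = h**2*(4 + h) (C(h) = (h*(4 + h))*h = h**2*(4 + h))
K = -323075419/218274150 (K = 113579*(-1/77650) - 931*1/53409 = -113579/77650 - 49/2811 = -323075419/218274150 ≈ -1.4801)
(-280758 + K) + C(P) = (-280758 - 323075419/218274150) + (-152)**2*(4 - 152) = -61282536881119/218274150 + 23104*(-148) = -61282536881119/218274150 - 3419392 = -807647419197919/218274150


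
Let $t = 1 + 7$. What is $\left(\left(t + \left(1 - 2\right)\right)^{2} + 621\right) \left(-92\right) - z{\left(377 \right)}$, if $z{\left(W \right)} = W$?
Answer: $-62017$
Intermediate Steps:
$t = 8$
$\left(\left(t + \left(1 - 2\right)\right)^{2} + 621\right) \left(-92\right) - z{\left(377 \right)} = \left(\left(8 + \left(1 - 2\right)\right)^{2} + 621\right) \left(-92\right) - 377 = \left(\left(8 - 1\right)^{2} + 621\right) \left(-92\right) - 377 = \left(7^{2} + 621\right) \left(-92\right) - 377 = \left(49 + 621\right) \left(-92\right) - 377 = 670 \left(-92\right) - 377 = -61640 - 377 = -62017$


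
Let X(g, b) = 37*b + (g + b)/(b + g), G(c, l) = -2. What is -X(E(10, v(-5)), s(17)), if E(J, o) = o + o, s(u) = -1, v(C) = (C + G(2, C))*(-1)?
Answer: 36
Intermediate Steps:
v(C) = 2 - C (v(C) = (C - 2)*(-1) = (-2 + C)*(-1) = 2 - C)
E(J, o) = 2*o
X(g, b) = 1 + 37*b (X(g, b) = 37*b + (b + g)/(b + g) = 37*b + 1 = 1 + 37*b)
-X(E(10, v(-5)), s(17)) = -(1 + 37*(-1)) = -(1 - 37) = -1*(-36) = 36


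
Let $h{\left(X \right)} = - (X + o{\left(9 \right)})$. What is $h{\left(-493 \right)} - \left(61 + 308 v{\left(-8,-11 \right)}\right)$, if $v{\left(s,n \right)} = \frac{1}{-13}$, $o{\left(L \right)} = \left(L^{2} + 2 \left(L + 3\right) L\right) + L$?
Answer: $\frac{1946}{13} \approx 149.69$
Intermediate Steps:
$o{\left(L \right)} = L + L^{2} + L \left(6 + 2 L\right)$ ($o{\left(L \right)} = \left(L^{2} + 2 \left(3 + L\right) L\right) + L = \left(L^{2} + \left(6 + 2 L\right) L\right) + L = \left(L^{2} + L \left(6 + 2 L\right)\right) + L = L + L^{2} + L \left(6 + 2 L\right)$)
$v{\left(s,n \right)} = - \frac{1}{13}$
$h{\left(X \right)} = -306 - X$ ($h{\left(X \right)} = - (X + 9 \left(7 + 3 \cdot 9\right)) = - (X + 9 \left(7 + 27\right)) = - (X + 9 \cdot 34) = - (X + 306) = - (306 + X) = -306 - X$)
$h{\left(-493 \right)} - \left(61 + 308 v{\left(-8,-11 \right)}\right) = \left(-306 - -493\right) - \frac{485}{13} = \left(-306 + 493\right) + \left(-61 + \frac{308}{13}\right) = 187 - \frac{485}{13} = \frac{1946}{13}$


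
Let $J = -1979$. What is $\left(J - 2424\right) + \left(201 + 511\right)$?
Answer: $-3691$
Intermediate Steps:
$\left(J - 2424\right) + \left(201 + 511\right) = \left(-1979 - 2424\right) + \left(201 + 511\right) = -4403 + 712 = -3691$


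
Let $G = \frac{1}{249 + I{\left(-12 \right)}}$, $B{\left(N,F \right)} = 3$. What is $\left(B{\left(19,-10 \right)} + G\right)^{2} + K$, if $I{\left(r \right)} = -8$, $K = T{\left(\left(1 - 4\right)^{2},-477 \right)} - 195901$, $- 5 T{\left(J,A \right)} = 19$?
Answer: $- \frac{56889112564}{290405} \approx -1.959 \cdot 10^{5}$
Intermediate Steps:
$T{\left(J,A \right)} = - \frac{19}{5}$ ($T{\left(J,A \right)} = \left(- \frac{1}{5}\right) 19 = - \frac{19}{5}$)
$K = - \frac{979524}{5}$ ($K = - \frac{19}{5} - 195901 = - \frac{979524}{5} \approx -1.959 \cdot 10^{5}$)
$G = \frac{1}{241}$ ($G = \frac{1}{249 - 8} = \frac{1}{241} \approx 0.0041494$)
$\left(B{\left(19,-10 \right)} + G\right)^{2} + K = \left(3 + \frac{1}{241}\right)^{2} - \frac{979524}{5} = \left(\frac{724}{241}\right)^{2} - \frac{979524}{5} = \frac{524176}{58081} - \frac{979524}{5} = - \frac{56889112564}{290405}$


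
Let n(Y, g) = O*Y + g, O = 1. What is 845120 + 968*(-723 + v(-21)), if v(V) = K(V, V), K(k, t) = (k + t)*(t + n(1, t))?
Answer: 1812152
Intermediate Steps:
n(Y, g) = Y + g (n(Y, g) = 1*Y + g = Y + g)
K(k, t) = (1 + 2*t)*(k + t) (K(k, t) = (k + t)*(t + (1 + t)) = (k + t)*(1 + 2*t) = (1 + 2*t)*(k + t))
v(V) = 2*V + 4*V**2 (v(V) = V + V + 2*V**2 + 2*V*V = V + V + 2*V**2 + 2*V**2 = 2*V + 4*V**2)
845120 + 968*(-723 + v(-21)) = 845120 + 968*(-723 + 2*(-21)*(1 + 2*(-21))) = 845120 + 968*(-723 + 2*(-21)*(1 - 42)) = 845120 + 968*(-723 + 2*(-21)*(-41)) = 845120 + 968*(-723 + 1722) = 845120 + 968*999 = 845120 + 967032 = 1812152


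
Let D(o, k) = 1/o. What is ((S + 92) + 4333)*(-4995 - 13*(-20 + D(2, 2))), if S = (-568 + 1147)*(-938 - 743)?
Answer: 4593916071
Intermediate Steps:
S = -973299 (S = 579*(-1681) = -973299)
((S + 92) + 4333)*(-4995 - 13*(-20 + D(2, 2))) = ((-973299 + 92) + 4333)*(-4995 - 13*(-20 + 1/2)) = (-973207 + 4333)*(-4995 - 13*(-20 + ½)) = -968874*(-4995 - 13*(-39/2)) = -968874*(-4995 + 507/2) = -968874*(-9483/2) = 4593916071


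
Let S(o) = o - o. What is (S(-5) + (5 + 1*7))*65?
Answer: 780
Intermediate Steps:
S(o) = 0
(S(-5) + (5 + 1*7))*65 = (0 + (5 + 1*7))*65 = (0 + (5 + 7))*65 = (0 + 12)*65 = 12*65 = 780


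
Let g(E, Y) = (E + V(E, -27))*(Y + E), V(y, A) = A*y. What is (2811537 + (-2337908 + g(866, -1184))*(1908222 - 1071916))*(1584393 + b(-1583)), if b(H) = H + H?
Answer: 6376805259432923059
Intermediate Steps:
g(E, Y) = -26*E*(E + Y) (g(E, Y) = (E - 27*E)*(Y + E) = (-26*E)*(E + Y) = -26*E*(E + Y))
b(H) = 2*H
(2811537 + (-2337908 + g(866, -1184))*(1908222 - 1071916))*(1584393 + b(-1583)) = (2811537 + (-2337908 + 26*866*(-1*866 - 1*(-1184)))*(1908222 - 1071916))*(1584393 + 2*(-1583)) = (2811537 + (-2337908 + 26*866*(-866 + 1184))*836306)*(1584393 - 3166) = (2811537 + (-2337908 + 26*866*318)*836306)*1581227 = (2811537 + (-2337908 + 7160088)*836306)*1581227 = (2811537 + 4822180*836306)*1581227 = (2811537 + 4032818067080)*1581227 = 4032820878617*1581227 = 6376805259432923059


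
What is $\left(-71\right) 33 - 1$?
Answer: $-2344$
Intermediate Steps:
$\left(-71\right) 33 - 1 = -2343 - 1 = -2344$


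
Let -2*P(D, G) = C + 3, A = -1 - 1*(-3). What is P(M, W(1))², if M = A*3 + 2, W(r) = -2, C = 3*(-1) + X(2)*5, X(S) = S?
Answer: 25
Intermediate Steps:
A = 2 (A = -1 + 3 = 2)
C = 7 (C = 3*(-1) + 2*5 = -3 + 10 = 7)
M = 8 (M = 2*3 + 2 = 6 + 2 = 8)
P(D, G) = -5 (P(D, G) = -(7 + 3)/2 = -½*10 = -5)
P(M, W(1))² = (-5)² = 25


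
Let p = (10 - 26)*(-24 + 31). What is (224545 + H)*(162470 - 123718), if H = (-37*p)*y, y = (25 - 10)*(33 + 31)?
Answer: 162866324320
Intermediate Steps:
y = 960 (y = 15*64 = 960)
p = -112 (p = -16*7 = -112)
H = 3978240 (H = -37*(-112)*960 = 4144*960 = 3978240)
(224545 + H)*(162470 - 123718) = (224545 + 3978240)*(162470 - 123718) = 4202785*38752 = 162866324320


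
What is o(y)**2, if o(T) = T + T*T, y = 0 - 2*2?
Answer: 144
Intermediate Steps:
y = -4 (y = 0 - 4 = -4)
o(T) = T + T**2
o(y)**2 = (-4*(1 - 4))**2 = (-4*(-3))**2 = 12**2 = 144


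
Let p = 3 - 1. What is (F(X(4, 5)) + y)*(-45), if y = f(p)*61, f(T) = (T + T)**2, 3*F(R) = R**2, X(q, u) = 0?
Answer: -43920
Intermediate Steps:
F(R) = R**2/3
p = 2
f(T) = 4*T**2 (f(T) = (2*T)**2 = 4*T**2)
y = 976 (y = (4*2**2)*61 = (4*4)*61 = 16*61 = 976)
(F(X(4, 5)) + y)*(-45) = ((1/3)*0**2 + 976)*(-45) = ((1/3)*0 + 976)*(-45) = (0 + 976)*(-45) = 976*(-45) = -43920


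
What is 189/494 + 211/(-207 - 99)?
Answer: -11600/37791 ≈ -0.30695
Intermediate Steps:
189/494 + 211/(-207 - 99) = 189*(1/494) + 211/(-306) = 189/494 + 211*(-1/306) = 189/494 - 211/306 = -11600/37791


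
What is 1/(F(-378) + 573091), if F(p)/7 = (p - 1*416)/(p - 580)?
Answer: 479/274513368 ≈ 1.7449e-6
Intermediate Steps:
F(p) = 7*(-416 + p)/(-580 + p) (F(p) = 7*((p - 1*416)/(p - 580)) = 7*((p - 416)/(-580 + p)) = 7*((-416 + p)/(-580 + p)) = 7*(-416 + p)/(-580 + p))
1/(F(-378) + 573091) = 1/(7*(-416 - 378)/(-580 - 378) + 573091) = 1/(7*(-794)/(-958) + 573091) = 1/(7*(-1/958)*(-794) + 573091) = 1/(2779/479 + 573091) = 1/(274513368/479) = 479/274513368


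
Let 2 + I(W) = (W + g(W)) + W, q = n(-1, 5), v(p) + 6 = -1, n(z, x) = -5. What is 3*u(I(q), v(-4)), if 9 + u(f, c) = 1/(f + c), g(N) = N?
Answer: -217/8 ≈ -27.125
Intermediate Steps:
v(p) = -7 (v(p) = -6 - 1 = -7)
q = -5
I(W) = -2 + 3*W (I(W) = -2 + ((W + W) + W) = -2 + (2*W + W) = -2 + 3*W)
u(f, c) = -9 + 1/(c + f) (u(f, c) = -9 + 1/(f + c) = -9 + 1/(c + f))
3*u(I(q), v(-4)) = 3*((1 - 9*(-7) - 9*(-2 + 3*(-5)))/(-7 + (-2 + 3*(-5)))) = 3*((1 + 63 - 9*(-2 - 15))/(-7 + (-2 - 15))) = 3*((1 + 63 - 9*(-17))/(-7 - 17)) = 3*((1 + 63 + 153)/(-24)) = 3*(-1/24*217) = 3*(-217/24) = -217/8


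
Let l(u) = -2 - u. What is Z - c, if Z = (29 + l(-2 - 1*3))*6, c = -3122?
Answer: 3314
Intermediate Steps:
Z = 192 (Z = (29 + (-2 - (-2 - 1*3)))*6 = (29 + (-2 - (-2 - 3)))*6 = (29 + (-2 - 1*(-5)))*6 = (29 + (-2 + 5))*6 = (29 + 3)*6 = 32*6 = 192)
Z - c = 192 - 1*(-3122) = 192 + 3122 = 3314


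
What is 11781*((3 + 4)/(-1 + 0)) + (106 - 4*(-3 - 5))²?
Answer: -63423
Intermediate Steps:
11781*((3 + 4)/(-1 + 0)) + (106 - 4*(-3 - 5))² = 11781*(7/(-1)) + (106 - 4*(-8))² = 11781*(7*(-1)) + (106 + 32)² = 11781*(-7) + 138² = -82467 + 19044 = -63423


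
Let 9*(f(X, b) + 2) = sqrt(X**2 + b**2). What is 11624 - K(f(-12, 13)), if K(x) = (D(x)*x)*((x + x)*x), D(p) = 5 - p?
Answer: 79933958/6561 - 23042*sqrt(313)/729 ≈ 11624.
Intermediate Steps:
f(X, b) = -2 + sqrt(X**2 + b**2)/9
K(x) = 2*x**3*(5 - x) (K(x) = ((5 - x)*x)*((x + x)*x) = (x*(5 - x))*((2*x)*x) = (x*(5 - x))*(2*x**2) = 2*x**3*(5 - x))
11624 - K(f(-12, 13)) = 11624 - 2*(-2 + sqrt((-12)**2 + 13**2)/9)**3*(5 - (-2 + sqrt((-12)**2 + 13**2)/9)) = 11624 - 2*(-2 + sqrt(144 + 169)/9)**3*(5 - (-2 + sqrt(144 + 169)/9)) = 11624 - 2*(-2 + sqrt(313)/9)**3*(5 - (-2 + sqrt(313)/9)) = 11624 - 2*(-2 + sqrt(313)/9)**3*(5 + (2 - sqrt(313)/9)) = 11624 - 2*(-2 + sqrt(313)/9)**3*(7 - sqrt(313)/9)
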